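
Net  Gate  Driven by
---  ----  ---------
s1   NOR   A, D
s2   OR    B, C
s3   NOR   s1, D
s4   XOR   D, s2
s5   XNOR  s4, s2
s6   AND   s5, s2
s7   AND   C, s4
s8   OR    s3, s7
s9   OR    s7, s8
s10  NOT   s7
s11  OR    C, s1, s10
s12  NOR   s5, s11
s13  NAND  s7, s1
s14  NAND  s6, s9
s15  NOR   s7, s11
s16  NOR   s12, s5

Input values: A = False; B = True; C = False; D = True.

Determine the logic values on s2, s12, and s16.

s2 = True, s12 = False, s16 = True

s1 = A NOR D = False NOR True = False
s2 = B OR C = True OR False = True
s4 = D XOR s2 = True XOR True = False
s5 = s4 XNOR s2 = False XNOR True = False
s7 = C AND s4 = False AND False = False
s10 = NOT s7 = NOT False = True
s11 = C OR s1 OR s10 = False OR False OR True = True
s12 = s5 NOR s11 = False NOR True = False
s16 = s12 NOR s5 = False NOR False = True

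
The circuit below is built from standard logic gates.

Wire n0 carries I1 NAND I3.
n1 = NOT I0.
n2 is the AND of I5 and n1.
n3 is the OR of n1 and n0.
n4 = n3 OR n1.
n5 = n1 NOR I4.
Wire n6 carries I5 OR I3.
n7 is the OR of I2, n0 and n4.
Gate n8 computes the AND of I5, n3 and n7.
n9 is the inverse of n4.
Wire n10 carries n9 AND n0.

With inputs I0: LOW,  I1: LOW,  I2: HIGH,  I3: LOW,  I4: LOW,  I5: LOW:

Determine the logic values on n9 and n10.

n9 = LOW  n10 = LOW

n0 = I1 NAND I3 = LOW NAND LOW = HIGH
n1 = NOT I0 = NOT LOW = HIGH
n3 = n1 OR n0 = HIGH OR HIGH = HIGH
n4 = n3 OR n1 = HIGH OR HIGH = HIGH
n9 = NOT n4 = NOT HIGH = LOW
n10 = n9 AND n0 = LOW AND HIGH = LOW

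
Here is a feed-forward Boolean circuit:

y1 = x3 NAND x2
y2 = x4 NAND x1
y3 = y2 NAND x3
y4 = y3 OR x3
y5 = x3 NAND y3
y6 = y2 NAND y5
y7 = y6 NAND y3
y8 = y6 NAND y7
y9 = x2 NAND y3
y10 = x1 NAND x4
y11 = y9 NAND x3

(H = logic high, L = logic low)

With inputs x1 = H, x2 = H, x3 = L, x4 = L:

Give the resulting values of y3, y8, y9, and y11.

y3 = H, y8 = H, y9 = L, y11 = H

y2 = x4 NAND x1 = L NAND H = H
y3 = y2 NAND x3 = H NAND L = H
y5 = x3 NAND y3 = L NAND H = H
y6 = y2 NAND y5 = H NAND H = L
y7 = y6 NAND y3 = L NAND H = H
y8 = y6 NAND y7 = L NAND H = H
y9 = x2 NAND y3 = H NAND H = L
y11 = y9 NAND x3 = L NAND L = H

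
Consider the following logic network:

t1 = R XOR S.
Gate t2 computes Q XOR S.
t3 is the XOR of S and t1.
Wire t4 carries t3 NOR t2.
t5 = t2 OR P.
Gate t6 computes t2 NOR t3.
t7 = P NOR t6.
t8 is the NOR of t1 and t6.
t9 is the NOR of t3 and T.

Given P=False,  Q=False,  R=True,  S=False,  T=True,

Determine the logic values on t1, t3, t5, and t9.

t1 = R XOR S = True XOR False = True
t2 = Q XOR S = False XOR False = False
t3 = S XOR t1 = False XOR True = True
t5 = t2 OR P = False OR False = False
t9 = t3 NOR T = True NOR True = False

t1 = True, t3 = True, t5 = False, t9 = False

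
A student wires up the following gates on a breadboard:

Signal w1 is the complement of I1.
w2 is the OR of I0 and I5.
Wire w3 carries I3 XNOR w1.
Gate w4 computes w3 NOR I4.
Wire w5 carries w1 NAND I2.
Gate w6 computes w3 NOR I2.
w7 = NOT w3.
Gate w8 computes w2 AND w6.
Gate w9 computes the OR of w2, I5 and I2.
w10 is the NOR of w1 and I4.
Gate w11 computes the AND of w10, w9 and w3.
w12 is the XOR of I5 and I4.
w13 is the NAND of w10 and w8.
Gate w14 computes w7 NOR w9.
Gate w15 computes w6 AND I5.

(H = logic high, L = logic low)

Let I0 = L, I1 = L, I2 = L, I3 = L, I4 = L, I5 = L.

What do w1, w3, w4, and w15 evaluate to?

w1 = NOT I1 = NOT L = H
w3 = I3 XNOR w1 = L XNOR H = L
w4 = w3 NOR I4 = L NOR L = H
w6 = w3 NOR I2 = L NOR L = H
w15 = w6 AND I5 = H AND L = L

w1 = H, w3 = L, w4 = H, w15 = L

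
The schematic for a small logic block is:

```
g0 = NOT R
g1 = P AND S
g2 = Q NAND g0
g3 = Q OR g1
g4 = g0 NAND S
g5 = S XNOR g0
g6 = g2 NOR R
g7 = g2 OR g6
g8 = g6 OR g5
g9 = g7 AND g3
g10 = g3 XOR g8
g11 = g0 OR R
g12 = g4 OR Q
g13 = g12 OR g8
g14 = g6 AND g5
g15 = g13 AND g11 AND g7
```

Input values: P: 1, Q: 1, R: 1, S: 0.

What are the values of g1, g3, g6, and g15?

g0 = NOT R = NOT 1 = 0
g1 = P AND S = 1 AND 0 = 0
g2 = Q NAND g0 = 1 NAND 0 = 1
g3 = Q OR g1 = 1 OR 0 = 1
g4 = g0 NAND S = 0 NAND 0 = 1
g5 = S XNOR g0 = 0 XNOR 0 = 1
g6 = g2 NOR R = 1 NOR 1 = 0
g7 = g2 OR g6 = 1 OR 0 = 1
g8 = g6 OR g5 = 0 OR 1 = 1
g11 = g0 OR R = 0 OR 1 = 1
g12 = g4 OR Q = 1 OR 1 = 1
g13 = g12 OR g8 = 1 OR 1 = 1
g15 = g13 AND g11 AND g7 = 1 AND 1 AND 1 = 1

g1 = 0; g3 = 1; g6 = 0; g15 = 1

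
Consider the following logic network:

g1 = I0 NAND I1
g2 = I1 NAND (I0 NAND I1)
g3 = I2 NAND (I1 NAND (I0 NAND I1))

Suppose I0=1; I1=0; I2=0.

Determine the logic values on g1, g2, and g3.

g1 = 1  g2 = 1  g3 = 1

g1 = 1 NAND 0 = 1
g2 = 0 NAND (1 NAND 0) = 1
g3 = 0 NAND (0 NAND (1 NAND 0)) = 1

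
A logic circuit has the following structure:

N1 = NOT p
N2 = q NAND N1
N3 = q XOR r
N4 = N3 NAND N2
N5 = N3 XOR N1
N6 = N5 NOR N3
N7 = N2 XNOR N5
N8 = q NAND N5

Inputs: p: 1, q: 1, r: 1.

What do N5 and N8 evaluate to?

N1 = NOT p = NOT 1 = 0
N3 = q XOR r = 1 XOR 1 = 0
N5 = N3 XOR N1 = 0 XOR 0 = 0
N8 = q NAND N5 = 1 NAND 0 = 1

N5 = 0; N8 = 1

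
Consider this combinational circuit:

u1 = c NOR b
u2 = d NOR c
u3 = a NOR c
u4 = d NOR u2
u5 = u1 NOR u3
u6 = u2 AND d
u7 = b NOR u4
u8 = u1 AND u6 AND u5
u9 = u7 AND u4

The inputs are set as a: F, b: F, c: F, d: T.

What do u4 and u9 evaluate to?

u4 = F  u9 = F

u2 = d NOR c = T NOR F = F
u4 = d NOR u2 = T NOR F = F
u7 = b NOR u4 = F NOR F = T
u9 = u7 AND u4 = T AND F = F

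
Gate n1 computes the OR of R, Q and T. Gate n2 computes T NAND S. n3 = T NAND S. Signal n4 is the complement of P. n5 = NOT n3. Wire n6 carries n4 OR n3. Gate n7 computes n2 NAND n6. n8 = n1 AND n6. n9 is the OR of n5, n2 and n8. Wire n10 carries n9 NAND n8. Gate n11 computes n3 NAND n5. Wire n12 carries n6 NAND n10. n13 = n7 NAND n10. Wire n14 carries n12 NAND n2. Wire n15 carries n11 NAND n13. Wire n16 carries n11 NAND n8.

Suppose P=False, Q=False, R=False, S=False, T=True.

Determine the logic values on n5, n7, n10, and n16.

n5 = False  n7 = False  n10 = False  n16 = False

n1 = R OR Q OR T = False OR False OR True = True
n2 = T NAND S = True NAND False = True
n3 = T NAND S = True NAND False = True
n4 = NOT P = NOT False = True
n5 = NOT n3 = NOT True = False
n6 = n4 OR n3 = True OR True = True
n7 = n2 NAND n6 = True NAND True = False
n8 = n1 AND n6 = True AND True = True
n9 = n5 OR n2 OR n8 = False OR True OR True = True
n10 = n9 NAND n8 = True NAND True = False
n11 = n3 NAND n5 = True NAND False = True
n16 = n11 NAND n8 = True NAND True = False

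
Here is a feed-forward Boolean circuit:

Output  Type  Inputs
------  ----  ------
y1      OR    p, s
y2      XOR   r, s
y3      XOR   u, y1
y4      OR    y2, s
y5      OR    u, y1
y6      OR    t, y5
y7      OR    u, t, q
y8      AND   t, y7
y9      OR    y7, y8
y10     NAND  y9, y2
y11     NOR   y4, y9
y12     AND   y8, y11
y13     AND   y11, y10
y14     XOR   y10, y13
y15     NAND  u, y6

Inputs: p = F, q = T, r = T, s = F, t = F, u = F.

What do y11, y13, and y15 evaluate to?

y11 = F  y13 = F  y15 = T

y1 = p OR s = F OR F = F
y2 = r XOR s = T XOR F = T
y4 = y2 OR s = T OR F = T
y5 = u OR y1 = F OR F = F
y6 = t OR y5 = F OR F = F
y7 = u OR t OR q = F OR F OR T = T
y8 = t AND y7 = F AND T = F
y9 = y7 OR y8 = T OR F = T
y10 = y9 NAND y2 = T NAND T = F
y11 = y4 NOR y9 = T NOR T = F
y13 = y11 AND y10 = F AND F = F
y15 = u NAND y6 = F NAND F = T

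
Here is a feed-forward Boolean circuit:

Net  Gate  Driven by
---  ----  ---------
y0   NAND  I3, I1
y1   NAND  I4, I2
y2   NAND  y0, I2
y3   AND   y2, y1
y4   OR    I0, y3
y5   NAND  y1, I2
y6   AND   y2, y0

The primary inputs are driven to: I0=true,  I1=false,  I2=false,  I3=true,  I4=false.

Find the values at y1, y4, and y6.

y1 = true, y4 = true, y6 = true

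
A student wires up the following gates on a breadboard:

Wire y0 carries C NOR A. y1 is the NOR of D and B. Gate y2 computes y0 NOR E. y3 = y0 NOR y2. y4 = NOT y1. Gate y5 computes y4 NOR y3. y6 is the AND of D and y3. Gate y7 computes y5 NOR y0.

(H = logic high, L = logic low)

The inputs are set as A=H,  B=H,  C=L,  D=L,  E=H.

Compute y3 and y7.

y0 = C NOR A = L NOR H = L
y1 = D NOR B = L NOR H = L
y2 = y0 NOR E = L NOR H = L
y3 = y0 NOR y2 = L NOR L = H
y4 = NOT y1 = NOT L = H
y5 = y4 NOR y3 = H NOR H = L
y7 = y5 NOR y0 = L NOR L = H

y3 = H  y7 = H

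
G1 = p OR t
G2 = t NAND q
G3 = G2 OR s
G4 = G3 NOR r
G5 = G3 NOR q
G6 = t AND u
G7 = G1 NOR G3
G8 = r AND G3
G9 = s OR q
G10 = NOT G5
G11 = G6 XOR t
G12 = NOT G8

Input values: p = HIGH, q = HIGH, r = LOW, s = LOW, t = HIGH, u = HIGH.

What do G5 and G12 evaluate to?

G5 = LOW, G12 = HIGH

G2 = t NAND q = HIGH NAND HIGH = LOW
G3 = G2 OR s = LOW OR LOW = LOW
G5 = G3 NOR q = LOW NOR HIGH = LOW
G8 = r AND G3 = LOW AND LOW = LOW
G12 = NOT G8 = NOT LOW = HIGH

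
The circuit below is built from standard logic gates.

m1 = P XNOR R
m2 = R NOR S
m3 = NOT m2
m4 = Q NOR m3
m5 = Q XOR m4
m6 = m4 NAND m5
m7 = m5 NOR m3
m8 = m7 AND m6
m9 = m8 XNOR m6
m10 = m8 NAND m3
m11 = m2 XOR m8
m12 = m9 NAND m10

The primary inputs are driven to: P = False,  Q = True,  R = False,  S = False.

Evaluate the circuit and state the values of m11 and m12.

m11 = True; m12 = True

m2 = R NOR S = False NOR False = True
m3 = NOT m2 = NOT True = False
m4 = Q NOR m3 = True NOR False = False
m5 = Q XOR m4 = True XOR False = True
m6 = m4 NAND m5 = False NAND True = True
m7 = m5 NOR m3 = True NOR False = False
m8 = m7 AND m6 = False AND True = False
m9 = m8 XNOR m6 = False XNOR True = False
m10 = m8 NAND m3 = False NAND False = True
m11 = m2 XOR m8 = True XOR False = True
m12 = m9 NAND m10 = False NAND True = True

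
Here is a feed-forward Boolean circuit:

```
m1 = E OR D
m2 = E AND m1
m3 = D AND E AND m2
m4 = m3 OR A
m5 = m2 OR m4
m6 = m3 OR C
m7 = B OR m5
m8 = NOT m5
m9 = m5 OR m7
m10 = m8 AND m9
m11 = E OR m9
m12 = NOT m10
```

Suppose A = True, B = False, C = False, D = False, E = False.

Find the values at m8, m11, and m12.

m8 = False, m11 = True, m12 = True

m1 = E OR D = False OR False = False
m2 = E AND m1 = False AND False = False
m3 = D AND E AND m2 = False AND False AND False = False
m4 = m3 OR A = False OR True = True
m5 = m2 OR m4 = False OR True = True
m7 = B OR m5 = False OR True = True
m8 = NOT m5 = NOT True = False
m9 = m5 OR m7 = True OR True = True
m10 = m8 AND m9 = False AND True = False
m11 = E OR m9 = False OR True = True
m12 = NOT m10 = NOT False = True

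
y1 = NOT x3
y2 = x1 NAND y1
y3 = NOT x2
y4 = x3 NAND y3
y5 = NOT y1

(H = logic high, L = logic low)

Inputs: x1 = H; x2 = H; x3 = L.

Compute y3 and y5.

y1 = NOT x3 = NOT L = H
y3 = NOT x2 = NOT H = L
y5 = NOT y1 = NOT H = L

y3 = L, y5 = L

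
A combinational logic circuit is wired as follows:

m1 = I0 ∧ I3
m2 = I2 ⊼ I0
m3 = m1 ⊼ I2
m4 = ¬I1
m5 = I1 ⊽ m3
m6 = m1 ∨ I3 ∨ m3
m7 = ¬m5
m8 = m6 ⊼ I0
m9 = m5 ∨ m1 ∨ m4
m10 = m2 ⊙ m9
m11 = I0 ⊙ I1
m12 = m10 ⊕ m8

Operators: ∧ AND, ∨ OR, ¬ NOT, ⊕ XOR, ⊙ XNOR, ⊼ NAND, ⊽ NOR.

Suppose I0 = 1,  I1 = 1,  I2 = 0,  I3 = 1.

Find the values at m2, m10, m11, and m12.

m2 = 1; m10 = 1; m11 = 1; m12 = 1

m1 = I0 AND I3 = 1 AND 1 = 1
m2 = I2 NAND I0 = 0 NAND 1 = 1
m3 = m1 NAND I2 = 1 NAND 0 = 1
m4 = NOT I1 = NOT 1 = 0
m5 = I1 NOR m3 = 1 NOR 1 = 0
m6 = m1 OR I3 OR m3 = 1 OR 1 OR 1 = 1
m8 = m6 NAND I0 = 1 NAND 1 = 0
m9 = m5 OR m1 OR m4 = 0 OR 1 OR 0 = 1
m10 = m2 XNOR m9 = 1 XNOR 1 = 1
m11 = I0 XNOR I1 = 1 XNOR 1 = 1
m12 = m10 XOR m8 = 1 XOR 0 = 1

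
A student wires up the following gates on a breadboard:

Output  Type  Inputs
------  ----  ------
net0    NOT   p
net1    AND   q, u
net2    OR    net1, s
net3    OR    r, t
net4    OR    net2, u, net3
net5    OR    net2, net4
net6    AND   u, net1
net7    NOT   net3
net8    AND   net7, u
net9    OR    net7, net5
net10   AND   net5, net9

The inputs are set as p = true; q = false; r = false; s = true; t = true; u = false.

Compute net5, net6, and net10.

net5 = true, net6 = false, net10 = true

net1 = q AND u = false AND false = false
net2 = net1 OR s = false OR true = true
net3 = r OR t = false OR true = true
net4 = net2 OR u OR net3 = true OR false OR true = true
net5 = net2 OR net4 = true OR true = true
net6 = u AND net1 = false AND false = false
net7 = NOT net3 = NOT true = false
net9 = net7 OR net5 = false OR true = true
net10 = net5 AND net9 = true AND true = true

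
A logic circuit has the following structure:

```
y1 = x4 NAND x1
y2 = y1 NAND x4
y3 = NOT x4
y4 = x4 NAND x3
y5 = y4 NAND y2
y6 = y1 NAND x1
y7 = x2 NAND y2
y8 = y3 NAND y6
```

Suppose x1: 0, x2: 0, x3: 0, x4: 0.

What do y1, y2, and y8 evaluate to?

y1 = 1; y2 = 1; y8 = 0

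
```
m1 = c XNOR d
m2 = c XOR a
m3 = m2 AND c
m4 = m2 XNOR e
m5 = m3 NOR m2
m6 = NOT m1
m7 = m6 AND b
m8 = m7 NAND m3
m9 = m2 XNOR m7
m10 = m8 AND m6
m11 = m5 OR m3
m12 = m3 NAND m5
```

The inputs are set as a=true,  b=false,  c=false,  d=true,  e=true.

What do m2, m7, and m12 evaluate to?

m1 = c XNOR d = false XNOR true = false
m2 = c XOR a = false XOR true = true
m3 = m2 AND c = true AND false = false
m5 = m3 NOR m2 = false NOR true = false
m6 = NOT m1 = NOT false = true
m7 = m6 AND b = true AND false = false
m12 = m3 NAND m5 = false NAND false = true

m2 = true  m7 = false  m12 = true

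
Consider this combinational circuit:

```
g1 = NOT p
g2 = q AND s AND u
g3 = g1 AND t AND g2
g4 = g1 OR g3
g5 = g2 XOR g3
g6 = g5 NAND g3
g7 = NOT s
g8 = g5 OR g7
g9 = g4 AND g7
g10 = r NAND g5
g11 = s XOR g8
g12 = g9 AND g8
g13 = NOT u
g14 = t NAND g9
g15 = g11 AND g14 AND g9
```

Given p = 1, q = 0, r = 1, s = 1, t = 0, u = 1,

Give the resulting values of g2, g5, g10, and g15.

g2 = 0, g5 = 0, g10 = 1, g15 = 0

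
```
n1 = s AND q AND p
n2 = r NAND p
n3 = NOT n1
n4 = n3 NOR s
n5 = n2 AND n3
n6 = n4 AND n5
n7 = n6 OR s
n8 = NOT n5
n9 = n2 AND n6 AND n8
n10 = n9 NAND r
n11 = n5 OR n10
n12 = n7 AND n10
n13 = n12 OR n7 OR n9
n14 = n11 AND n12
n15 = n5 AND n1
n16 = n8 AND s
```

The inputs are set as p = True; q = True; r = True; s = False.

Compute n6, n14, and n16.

n1 = s AND q AND p = False AND True AND True = False
n2 = r NAND p = True NAND True = False
n3 = NOT n1 = NOT False = True
n4 = n3 NOR s = True NOR False = False
n5 = n2 AND n3 = False AND True = False
n6 = n4 AND n5 = False AND False = False
n7 = n6 OR s = False OR False = False
n8 = NOT n5 = NOT False = True
n9 = n2 AND n6 AND n8 = False AND False AND True = False
n10 = n9 NAND r = False NAND True = True
n11 = n5 OR n10 = False OR True = True
n12 = n7 AND n10 = False AND True = False
n14 = n11 AND n12 = True AND False = False
n16 = n8 AND s = True AND False = False

n6 = False  n14 = False  n16 = False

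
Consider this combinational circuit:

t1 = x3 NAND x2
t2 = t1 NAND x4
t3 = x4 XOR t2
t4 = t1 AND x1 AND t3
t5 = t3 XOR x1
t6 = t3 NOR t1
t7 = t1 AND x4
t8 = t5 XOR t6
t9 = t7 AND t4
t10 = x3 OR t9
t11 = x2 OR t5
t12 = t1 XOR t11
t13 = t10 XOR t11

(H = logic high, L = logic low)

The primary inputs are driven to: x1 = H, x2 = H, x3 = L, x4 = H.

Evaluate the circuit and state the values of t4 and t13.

t1 = x3 NAND x2 = L NAND H = H
t2 = t1 NAND x4 = H NAND H = L
t3 = x4 XOR t2 = H XOR L = H
t4 = t1 AND x1 AND t3 = H AND H AND H = H
t5 = t3 XOR x1 = H XOR H = L
t7 = t1 AND x4 = H AND H = H
t9 = t7 AND t4 = H AND H = H
t10 = x3 OR t9 = L OR H = H
t11 = x2 OR t5 = H OR L = H
t13 = t10 XOR t11 = H XOR H = L

t4 = H; t13 = L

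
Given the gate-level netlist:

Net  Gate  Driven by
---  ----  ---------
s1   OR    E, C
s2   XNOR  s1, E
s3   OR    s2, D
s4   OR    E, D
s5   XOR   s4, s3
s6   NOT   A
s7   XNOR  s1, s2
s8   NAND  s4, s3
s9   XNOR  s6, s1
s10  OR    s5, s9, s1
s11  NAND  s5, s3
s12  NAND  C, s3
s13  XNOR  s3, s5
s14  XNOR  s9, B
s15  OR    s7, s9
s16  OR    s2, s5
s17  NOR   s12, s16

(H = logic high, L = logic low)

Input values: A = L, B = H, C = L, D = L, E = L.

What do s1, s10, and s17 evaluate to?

s1 = L, s10 = H, s17 = L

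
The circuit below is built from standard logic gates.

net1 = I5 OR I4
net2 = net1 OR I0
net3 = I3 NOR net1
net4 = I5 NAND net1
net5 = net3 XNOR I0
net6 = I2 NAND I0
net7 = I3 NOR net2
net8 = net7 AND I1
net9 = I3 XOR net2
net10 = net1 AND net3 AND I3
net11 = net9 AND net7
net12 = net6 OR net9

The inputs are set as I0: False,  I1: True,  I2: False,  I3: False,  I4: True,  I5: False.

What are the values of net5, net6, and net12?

net1 = I5 OR I4 = False OR True = True
net2 = net1 OR I0 = True OR False = True
net3 = I3 NOR net1 = False NOR True = False
net5 = net3 XNOR I0 = False XNOR False = True
net6 = I2 NAND I0 = False NAND False = True
net9 = I3 XOR net2 = False XOR True = True
net12 = net6 OR net9 = True OR True = True

net5 = True, net6 = True, net12 = True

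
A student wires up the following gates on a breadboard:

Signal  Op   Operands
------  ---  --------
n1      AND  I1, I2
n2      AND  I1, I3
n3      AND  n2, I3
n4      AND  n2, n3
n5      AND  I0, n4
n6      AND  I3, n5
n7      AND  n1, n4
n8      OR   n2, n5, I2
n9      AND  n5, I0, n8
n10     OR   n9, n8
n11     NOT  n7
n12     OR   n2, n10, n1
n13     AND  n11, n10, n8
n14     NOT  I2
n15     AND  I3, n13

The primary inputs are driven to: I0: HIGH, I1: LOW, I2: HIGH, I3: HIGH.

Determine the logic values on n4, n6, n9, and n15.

n1 = I1 AND I2 = LOW AND HIGH = LOW
n2 = I1 AND I3 = LOW AND HIGH = LOW
n3 = n2 AND I3 = LOW AND HIGH = LOW
n4 = n2 AND n3 = LOW AND LOW = LOW
n5 = I0 AND n4 = HIGH AND LOW = LOW
n6 = I3 AND n5 = HIGH AND LOW = LOW
n7 = n1 AND n4 = LOW AND LOW = LOW
n8 = n2 OR n5 OR I2 = LOW OR LOW OR HIGH = HIGH
n9 = n5 AND I0 AND n8 = LOW AND HIGH AND HIGH = LOW
n10 = n9 OR n8 = LOW OR HIGH = HIGH
n11 = NOT n7 = NOT LOW = HIGH
n13 = n11 AND n10 AND n8 = HIGH AND HIGH AND HIGH = HIGH
n15 = I3 AND n13 = HIGH AND HIGH = HIGH

n4 = LOW, n6 = LOW, n9 = LOW, n15 = HIGH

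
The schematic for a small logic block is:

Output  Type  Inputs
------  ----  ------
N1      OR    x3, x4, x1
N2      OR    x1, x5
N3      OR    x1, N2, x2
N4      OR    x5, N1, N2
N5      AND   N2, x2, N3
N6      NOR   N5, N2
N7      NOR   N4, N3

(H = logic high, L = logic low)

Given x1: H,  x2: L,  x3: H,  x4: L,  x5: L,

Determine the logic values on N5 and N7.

N5 = L; N7 = L

N1 = x3 OR x4 OR x1 = H OR L OR H = H
N2 = x1 OR x5 = H OR L = H
N3 = x1 OR N2 OR x2 = H OR H OR L = H
N4 = x5 OR N1 OR N2 = L OR H OR H = H
N5 = N2 AND x2 AND N3 = H AND L AND H = L
N7 = N4 NOR N3 = H NOR H = L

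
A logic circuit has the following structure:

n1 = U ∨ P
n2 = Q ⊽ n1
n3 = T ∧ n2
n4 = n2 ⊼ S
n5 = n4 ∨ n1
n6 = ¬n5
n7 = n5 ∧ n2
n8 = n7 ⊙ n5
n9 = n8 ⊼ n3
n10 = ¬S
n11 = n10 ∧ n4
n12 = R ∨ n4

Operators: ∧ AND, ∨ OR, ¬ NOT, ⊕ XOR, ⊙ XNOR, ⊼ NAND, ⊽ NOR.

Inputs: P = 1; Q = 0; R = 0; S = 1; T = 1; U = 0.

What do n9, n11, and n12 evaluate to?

n1 = U OR P = 0 OR 1 = 1
n2 = Q NOR n1 = 0 NOR 1 = 0
n3 = T AND n2 = 1 AND 0 = 0
n4 = n2 NAND S = 0 NAND 1 = 1
n5 = n4 OR n1 = 1 OR 1 = 1
n7 = n5 AND n2 = 1 AND 0 = 0
n8 = n7 XNOR n5 = 0 XNOR 1 = 0
n9 = n8 NAND n3 = 0 NAND 0 = 1
n10 = NOT S = NOT 1 = 0
n11 = n10 AND n4 = 0 AND 1 = 0
n12 = R OR n4 = 0 OR 1 = 1

n9 = 1, n11 = 0, n12 = 1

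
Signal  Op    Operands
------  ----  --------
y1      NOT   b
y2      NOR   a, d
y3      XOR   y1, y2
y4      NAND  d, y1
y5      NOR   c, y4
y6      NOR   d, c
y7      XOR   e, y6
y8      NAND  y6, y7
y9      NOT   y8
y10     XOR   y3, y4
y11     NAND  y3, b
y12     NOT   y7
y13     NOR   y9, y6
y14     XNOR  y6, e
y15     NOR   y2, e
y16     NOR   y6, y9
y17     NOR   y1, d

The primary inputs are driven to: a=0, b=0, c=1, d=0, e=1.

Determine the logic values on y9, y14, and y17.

y9 = 0, y14 = 0, y17 = 0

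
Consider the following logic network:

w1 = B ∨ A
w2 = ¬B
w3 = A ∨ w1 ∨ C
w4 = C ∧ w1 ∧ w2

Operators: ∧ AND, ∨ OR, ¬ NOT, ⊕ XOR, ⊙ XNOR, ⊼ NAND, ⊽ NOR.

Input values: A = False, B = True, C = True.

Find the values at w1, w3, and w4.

w1 = B OR A = True OR False = True
w2 = NOT B = NOT True = False
w3 = A OR w1 OR C = False OR True OR True = True
w4 = C AND w1 AND w2 = True AND True AND False = False

w1 = True; w3 = True; w4 = False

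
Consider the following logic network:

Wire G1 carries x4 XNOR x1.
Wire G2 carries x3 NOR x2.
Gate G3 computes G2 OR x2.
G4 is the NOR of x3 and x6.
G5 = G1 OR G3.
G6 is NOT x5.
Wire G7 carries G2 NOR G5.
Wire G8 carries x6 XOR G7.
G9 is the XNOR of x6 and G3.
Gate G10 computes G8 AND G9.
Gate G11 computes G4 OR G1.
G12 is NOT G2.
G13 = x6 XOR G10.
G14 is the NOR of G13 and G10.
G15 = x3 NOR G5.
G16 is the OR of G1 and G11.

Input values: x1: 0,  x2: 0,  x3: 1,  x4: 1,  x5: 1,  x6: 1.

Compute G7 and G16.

G7 = 1; G16 = 0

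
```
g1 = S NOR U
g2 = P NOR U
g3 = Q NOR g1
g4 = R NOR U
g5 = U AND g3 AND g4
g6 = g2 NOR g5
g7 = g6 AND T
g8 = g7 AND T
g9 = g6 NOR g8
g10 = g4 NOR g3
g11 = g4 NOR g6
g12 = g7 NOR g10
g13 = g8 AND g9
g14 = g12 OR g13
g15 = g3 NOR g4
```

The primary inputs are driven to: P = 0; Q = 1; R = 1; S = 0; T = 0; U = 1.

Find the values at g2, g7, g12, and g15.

g1 = S NOR U = 0 NOR 1 = 0
g2 = P NOR U = 0 NOR 1 = 0
g3 = Q NOR g1 = 1 NOR 0 = 0
g4 = R NOR U = 1 NOR 1 = 0
g5 = U AND g3 AND g4 = 1 AND 0 AND 0 = 0
g6 = g2 NOR g5 = 0 NOR 0 = 1
g7 = g6 AND T = 1 AND 0 = 0
g10 = g4 NOR g3 = 0 NOR 0 = 1
g12 = g7 NOR g10 = 0 NOR 1 = 0
g15 = g3 NOR g4 = 0 NOR 0 = 1

g2 = 0, g7 = 0, g12 = 0, g15 = 1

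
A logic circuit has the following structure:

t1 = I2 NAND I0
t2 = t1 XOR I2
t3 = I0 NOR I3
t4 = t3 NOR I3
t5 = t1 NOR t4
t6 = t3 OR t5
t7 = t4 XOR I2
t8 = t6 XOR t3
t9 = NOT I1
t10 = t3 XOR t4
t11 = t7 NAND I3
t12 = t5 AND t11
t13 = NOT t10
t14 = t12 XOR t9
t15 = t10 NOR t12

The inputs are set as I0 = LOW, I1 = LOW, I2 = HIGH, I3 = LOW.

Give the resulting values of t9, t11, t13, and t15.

t9 = HIGH  t11 = HIGH  t13 = LOW  t15 = LOW

t1 = I2 NAND I0 = HIGH NAND LOW = HIGH
t3 = I0 NOR I3 = LOW NOR LOW = HIGH
t4 = t3 NOR I3 = HIGH NOR LOW = LOW
t5 = t1 NOR t4 = HIGH NOR LOW = LOW
t7 = t4 XOR I2 = LOW XOR HIGH = HIGH
t9 = NOT I1 = NOT LOW = HIGH
t10 = t3 XOR t4 = HIGH XOR LOW = HIGH
t11 = t7 NAND I3 = HIGH NAND LOW = HIGH
t12 = t5 AND t11 = LOW AND HIGH = LOW
t13 = NOT t10 = NOT HIGH = LOW
t15 = t10 NOR t12 = HIGH NOR LOW = LOW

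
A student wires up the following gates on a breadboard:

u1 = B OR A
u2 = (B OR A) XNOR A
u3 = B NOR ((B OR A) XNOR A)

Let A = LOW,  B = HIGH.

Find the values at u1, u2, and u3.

u1 = HIGH  u2 = LOW  u3 = LOW

u1 = HIGH OR LOW = HIGH
u2 = (HIGH OR LOW) XNOR LOW = LOW
u3 = HIGH NOR ((HIGH OR LOW) XNOR LOW) = LOW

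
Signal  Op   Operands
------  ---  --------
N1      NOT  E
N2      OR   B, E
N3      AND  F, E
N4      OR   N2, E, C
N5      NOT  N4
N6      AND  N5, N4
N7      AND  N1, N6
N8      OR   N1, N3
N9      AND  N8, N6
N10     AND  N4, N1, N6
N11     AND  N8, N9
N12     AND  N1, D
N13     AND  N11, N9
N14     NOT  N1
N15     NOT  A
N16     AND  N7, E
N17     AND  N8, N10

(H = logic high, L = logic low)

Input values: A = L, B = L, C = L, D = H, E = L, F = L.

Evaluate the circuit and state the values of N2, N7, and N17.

N2 = L  N7 = L  N17 = L

N1 = NOT E = NOT L = H
N2 = B OR E = L OR L = L
N3 = F AND E = L AND L = L
N4 = N2 OR E OR C = L OR L OR L = L
N5 = NOT N4 = NOT L = H
N6 = N5 AND N4 = H AND L = L
N7 = N1 AND N6 = H AND L = L
N8 = N1 OR N3 = H OR L = H
N10 = N4 AND N1 AND N6 = L AND H AND L = L
N17 = N8 AND N10 = H AND L = L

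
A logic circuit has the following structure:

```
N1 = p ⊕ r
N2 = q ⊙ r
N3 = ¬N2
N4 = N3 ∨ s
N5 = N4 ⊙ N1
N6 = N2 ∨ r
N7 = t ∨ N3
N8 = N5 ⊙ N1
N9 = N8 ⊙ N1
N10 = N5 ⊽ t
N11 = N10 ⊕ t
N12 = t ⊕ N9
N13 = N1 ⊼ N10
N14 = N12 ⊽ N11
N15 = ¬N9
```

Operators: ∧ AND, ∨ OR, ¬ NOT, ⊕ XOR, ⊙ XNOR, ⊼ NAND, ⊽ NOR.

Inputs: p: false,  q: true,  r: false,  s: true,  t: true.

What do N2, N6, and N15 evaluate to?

N1 = p XOR r = false XOR false = false
N2 = q XNOR r = true XNOR false = false
N3 = NOT N2 = NOT false = true
N4 = N3 OR s = true OR true = true
N5 = N4 XNOR N1 = true XNOR false = false
N6 = N2 OR r = false OR false = false
N8 = N5 XNOR N1 = false XNOR false = true
N9 = N8 XNOR N1 = true XNOR false = false
N15 = NOT N9 = NOT false = true

N2 = false  N6 = false  N15 = true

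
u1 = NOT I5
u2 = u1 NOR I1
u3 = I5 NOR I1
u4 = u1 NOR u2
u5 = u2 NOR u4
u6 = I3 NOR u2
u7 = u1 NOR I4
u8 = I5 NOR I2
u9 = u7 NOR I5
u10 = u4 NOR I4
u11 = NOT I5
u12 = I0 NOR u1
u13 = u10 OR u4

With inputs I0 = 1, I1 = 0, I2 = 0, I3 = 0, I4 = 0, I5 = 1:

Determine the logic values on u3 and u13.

u3 = 0; u13 = 1

u1 = NOT I5 = NOT 1 = 0
u2 = u1 NOR I1 = 0 NOR 0 = 1
u3 = I5 NOR I1 = 1 NOR 0 = 0
u4 = u1 NOR u2 = 0 NOR 1 = 0
u10 = u4 NOR I4 = 0 NOR 0 = 1
u13 = u10 OR u4 = 1 OR 0 = 1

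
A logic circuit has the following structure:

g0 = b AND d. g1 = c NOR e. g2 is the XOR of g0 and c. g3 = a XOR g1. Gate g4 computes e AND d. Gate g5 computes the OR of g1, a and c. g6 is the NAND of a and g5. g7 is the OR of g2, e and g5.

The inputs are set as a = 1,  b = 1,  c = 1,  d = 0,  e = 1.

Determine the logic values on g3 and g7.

g0 = b AND d = 1 AND 0 = 0
g1 = c NOR e = 1 NOR 1 = 0
g2 = g0 XOR c = 0 XOR 1 = 1
g3 = a XOR g1 = 1 XOR 0 = 1
g5 = g1 OR a OR c = 0 OR 1 OR 1 = 1
g7 = g2 OR e OR g5 = 1 OR 1 OR 1 = 1

g3 = 1, g7 = 1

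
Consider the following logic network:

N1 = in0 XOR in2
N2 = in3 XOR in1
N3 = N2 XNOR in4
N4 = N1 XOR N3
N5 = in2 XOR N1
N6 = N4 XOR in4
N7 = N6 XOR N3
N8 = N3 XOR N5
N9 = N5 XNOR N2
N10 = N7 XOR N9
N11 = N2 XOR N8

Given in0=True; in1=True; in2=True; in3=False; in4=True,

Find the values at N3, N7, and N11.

N3 = True  N7 = True  N11 = True

N1 = in0 XOR in2 = True XOR True = False
N2 = in3 XOR in1 = False XOR True = True
N3 = N2 XNOR in4 = True XNOR True = True
N4 = N1 XOR N3 = False XOR True = True
N5 = in2 XOR N1 = True XOR False = True
N6 = N4 XOR in4 = True XOR True = False
N7 = N6 XOR N3 = False XOR True = True
N8 = N3 XOR N5 = True XOR True = False
N11 = N2 XOR N8 = True XOR False = True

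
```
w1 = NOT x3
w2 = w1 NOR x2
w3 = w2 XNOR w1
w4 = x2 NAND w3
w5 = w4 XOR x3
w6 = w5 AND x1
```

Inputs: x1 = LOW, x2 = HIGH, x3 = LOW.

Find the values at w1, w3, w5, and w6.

w1 = NOT x3 = NOT LOW = HIGH
w2 = w1 NOR x2 = HIGH NOR HIGH = LOW
w3 = w2 XNOR w1 = LOW XNOR HIGH = LOW
w4 = x2 NAND w3 = HIGH NAND LOW = HIGH
w5 = w4 XOR x3 = HIGH XOR LOW = HIGH
w6 = w5 AND x1 = HIGH AND LOW = LOW

w1 = HIGH  w3 = LOW  w5 = HIGH  w6 = LOW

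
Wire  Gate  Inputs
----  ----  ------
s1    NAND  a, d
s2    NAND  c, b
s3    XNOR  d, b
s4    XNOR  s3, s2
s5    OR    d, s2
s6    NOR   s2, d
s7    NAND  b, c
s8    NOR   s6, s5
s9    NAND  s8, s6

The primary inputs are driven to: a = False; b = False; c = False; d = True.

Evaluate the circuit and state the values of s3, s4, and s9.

s3 = False, s4 = False, s9 = True

s2 = c NAND b = False NAND False = True
s3 = d XNOR b = True XNOR False = False
s4 = s3 XNOR s2 = False XNOR True = False
s5 = d OR s2 = True OR True = True
s6 = s2 NOR d = True NOR True = False
s8 = s6 NOR s5 = False NOR True = False
s9 = s8 NAND s6 = False NAND False = True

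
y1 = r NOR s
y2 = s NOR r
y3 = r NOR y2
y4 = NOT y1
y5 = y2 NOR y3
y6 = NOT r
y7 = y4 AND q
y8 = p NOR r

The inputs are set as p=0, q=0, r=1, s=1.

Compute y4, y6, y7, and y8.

y1 = r NOR s = 1 NOR 1 = 0
y4 = NOT y1 = NOT 0 = 1
y6 = NOT r = NOT 1 = 0
y7 = y4 AND q = 1 AND 0 = 0
y8 = p NOR r = 0 NOR 1 = 0

y4 = 1, y6 = 0, y7 = 0, y8 = 0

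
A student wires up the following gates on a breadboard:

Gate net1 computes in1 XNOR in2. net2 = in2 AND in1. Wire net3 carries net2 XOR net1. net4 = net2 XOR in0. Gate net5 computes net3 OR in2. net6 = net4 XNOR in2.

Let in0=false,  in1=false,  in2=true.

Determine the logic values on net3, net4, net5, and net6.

net1 = in1 XNOR in2 = false XNOR true = false
net2 = in2 AND in1 = true AND false = false
net3 = net2 XOR net1 = false XOR false = false
net4 = net2 XOR in0 = false XOR false = false
net5 = net3 OR in2 = false OR true = true
net6 = net4 XNOR in2 = false XNOR true = false

net3 = false  net4 = false  net5 = true  net6 = false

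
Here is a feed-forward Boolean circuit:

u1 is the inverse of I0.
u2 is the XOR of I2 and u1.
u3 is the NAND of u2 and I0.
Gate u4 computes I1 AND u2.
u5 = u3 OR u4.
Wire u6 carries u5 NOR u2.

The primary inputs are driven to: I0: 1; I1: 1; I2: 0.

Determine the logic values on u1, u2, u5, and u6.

u1 = 0, u2 = 0, u5 = 1, u6 = 0

u1 = NOT I0 = NOT 1 = 0
u2 = I2 XOR u1 = 0 XOR 0 = 0
u3 = u2 NAND I0 = 0 NAND 1 = 1
u4 = I1 AND u2 = 1 AND 0 = 0
u5 = u3 OR u4 = 1 OR 0 = 1
u6 = u5 NOR u2 = 1 NOR 0 = 0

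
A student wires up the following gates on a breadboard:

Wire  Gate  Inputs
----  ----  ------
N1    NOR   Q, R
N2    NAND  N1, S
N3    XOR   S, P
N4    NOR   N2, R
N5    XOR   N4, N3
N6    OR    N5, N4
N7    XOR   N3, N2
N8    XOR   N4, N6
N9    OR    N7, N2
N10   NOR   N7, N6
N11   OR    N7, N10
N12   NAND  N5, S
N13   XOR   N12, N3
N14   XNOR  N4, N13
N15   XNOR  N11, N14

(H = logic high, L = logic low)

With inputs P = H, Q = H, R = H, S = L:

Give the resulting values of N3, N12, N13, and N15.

N3 = H, N12 = H, N13 = L, N15 = L

N1 = Q NOR R = H NOR H = L
N2 = N1 NAND S = L NAND L = H
N3 = S XOR P = L XOR H = H
N4 = N2 NOR R = H NOR H = L
N5 = N4 XOR N3 = L XOR H = H
N6 = N5 OR N4 = H OR L = H
N7 = N3 XOR N2 = H XOR H = L
N10 = N7 NOR N6 = L NOR H = L
N11 = N7 OR N10 = L OR L = L
N12 = N5 NAND S = H NAND L = H
N13 = N12 XOR N3 = H XOR H = L
N14 = N4 XNOR N13 = L XNOR L = H
N15 = N11 XNOR N14 = L XNOR H = L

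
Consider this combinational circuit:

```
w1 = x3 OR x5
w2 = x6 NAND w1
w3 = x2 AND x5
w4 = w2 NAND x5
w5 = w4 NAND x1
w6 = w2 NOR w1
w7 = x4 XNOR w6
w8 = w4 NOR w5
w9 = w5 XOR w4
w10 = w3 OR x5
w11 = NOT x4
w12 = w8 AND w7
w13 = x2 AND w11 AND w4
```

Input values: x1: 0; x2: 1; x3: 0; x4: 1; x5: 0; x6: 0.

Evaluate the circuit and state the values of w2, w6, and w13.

w2 = 1, w6 = 0, w13 = 0

w1 = x3 OR x5 = 0 OR 0 = 0
w2 = x6 NAND w1 = 0 NAND 0 = 1
w4 = w2 NAND x5 = 1 NAND 0 = 1
w6 = w2 NOR w1 = 1 NOR 0 = 0
w11 = NOT x4 = NOT 1 = 0
w13 = x2 AND w11 AND w4 = 1 AND 0 AND 1 = 0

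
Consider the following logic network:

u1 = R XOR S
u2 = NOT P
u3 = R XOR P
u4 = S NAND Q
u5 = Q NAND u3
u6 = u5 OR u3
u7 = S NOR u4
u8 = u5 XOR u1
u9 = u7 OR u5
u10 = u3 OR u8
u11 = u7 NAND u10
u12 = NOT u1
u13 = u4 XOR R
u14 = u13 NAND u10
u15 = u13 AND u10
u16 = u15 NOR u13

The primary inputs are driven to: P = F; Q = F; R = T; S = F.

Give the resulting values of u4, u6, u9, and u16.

u4 = T  u6 = T  u9 = T  u16 = T

u1 = R XOR S = T XOR F = T
u3 = R XOR P = T XOR F = T
u4 = S NAND Q = F NAND F = T
u5 = Q NAND u3 = F NAND T = T
u6 = u5 OR u3 = T OR T = T
u7 = S NOR u4 = F NOR T = F
u8 = u5 XOR u1 = T XOR T = F
u9 = u7 OR u5 = F OR T = T
u10 = u3 OR u8 = T OR F = T
u13 = u4 XOR R = T XOR T = F
u15 = u13 AND u10 = F AND T = F
u16 = u15 NOR u13 = F NOR F = T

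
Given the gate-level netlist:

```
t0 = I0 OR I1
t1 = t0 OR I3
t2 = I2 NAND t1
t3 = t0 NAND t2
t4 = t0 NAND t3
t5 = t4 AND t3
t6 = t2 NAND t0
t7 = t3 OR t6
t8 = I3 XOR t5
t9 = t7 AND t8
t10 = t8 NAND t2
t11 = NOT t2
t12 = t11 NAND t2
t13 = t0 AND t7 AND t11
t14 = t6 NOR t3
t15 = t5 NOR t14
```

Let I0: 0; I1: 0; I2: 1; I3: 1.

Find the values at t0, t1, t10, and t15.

t0 = I0 OR I1 = 0 OR 0 = 0
t1 = t0 OR I3 = 0 OR 1 = 1
t2 = I2 NAND t1 = 1 NAND 1 = 0
t3 = t0 NAND t2 = 0 NAND 0 = 1
t4 = t0 NAND t3 = 0 NAND 1 = 1
t5 = t4 AND t3 = 1 AND 1 = 1
t6 = t2 NAND t0 = 0 NAND 0 = 1
t8 = I3 XOR t5 = 1 XOR 1 = 0
t10 = t8 NAND t2 = 0 NAND 0 = 1
t14 = t6 NOR t3 = 1 NOR 1 = 0
t15 = t5 NOR t14 = 1 NOR 0 = 0

t0 = 0, t1 = 1, t10 = 1, t15 = 0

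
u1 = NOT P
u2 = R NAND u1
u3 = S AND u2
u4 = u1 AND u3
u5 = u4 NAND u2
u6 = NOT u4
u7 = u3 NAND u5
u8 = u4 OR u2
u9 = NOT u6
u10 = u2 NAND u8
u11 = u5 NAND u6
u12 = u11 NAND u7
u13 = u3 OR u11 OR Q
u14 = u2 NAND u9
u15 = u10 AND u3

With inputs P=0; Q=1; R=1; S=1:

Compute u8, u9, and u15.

u8 = 0  u9 = 0  u15 = 0

u1 = NOT P = NOT 0 = 1
u2 = R NAND u1 = 1 NAND 1 = 0
u3 = S AND u2 = 1 AND 0 = 0
u4 = u1 AND u3 = 1 AND 0 = 0
u6 = NOT u4 = NOT 0 = 1
u8 = u4 OR u2 = 0 OR 0 = 0
u9 = NOT u6 = NOT 1 = 0
u10 = u2 NAND u8 = 0 NAND 0 = 1
u15 = u10 AND u3 = 1 AND 0 = 0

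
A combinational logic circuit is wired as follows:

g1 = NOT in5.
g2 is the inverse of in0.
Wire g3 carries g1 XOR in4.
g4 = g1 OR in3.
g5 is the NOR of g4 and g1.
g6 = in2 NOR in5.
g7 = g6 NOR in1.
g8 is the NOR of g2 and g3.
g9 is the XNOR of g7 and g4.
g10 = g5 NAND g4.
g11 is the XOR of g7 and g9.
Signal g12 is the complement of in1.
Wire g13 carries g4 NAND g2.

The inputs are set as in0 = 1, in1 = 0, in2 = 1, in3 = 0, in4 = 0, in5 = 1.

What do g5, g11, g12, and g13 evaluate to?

g1 = NOT in5 = NOT 1 = 0
g2 = NOT in0 = NOT 1 = 0
g4 = g1 OR in3 = 0 OR 0 = 0
g5 = g4 NOR g1 = 0 NOR 0 = 1
g6 = in2 NOR in5 = 1 NOR 1 = 0
g7 = g6 NOR in1 = 0 NOR 0 = 1
g9 = g7 XNOR g4 = 1 XNOR 0 = 0
g11 = g7 XOR g9 = 1 XOR 0 = 1
g12 = NOT in1 = NOT 0 = 1
g13 = g4 NAND g2 = 0 NAND 0 = 1

g5 = 1; g11 = 1; g12 = 1; g13 = 1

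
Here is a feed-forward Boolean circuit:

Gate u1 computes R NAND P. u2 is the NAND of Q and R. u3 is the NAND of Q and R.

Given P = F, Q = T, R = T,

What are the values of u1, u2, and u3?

u1 = T, u2 = F, u3 = F

u1 = R NAND P = T NAND F = T
u2 = Q NAND R = T NAND T = F
u3 = Q NAND R = T NAND T = F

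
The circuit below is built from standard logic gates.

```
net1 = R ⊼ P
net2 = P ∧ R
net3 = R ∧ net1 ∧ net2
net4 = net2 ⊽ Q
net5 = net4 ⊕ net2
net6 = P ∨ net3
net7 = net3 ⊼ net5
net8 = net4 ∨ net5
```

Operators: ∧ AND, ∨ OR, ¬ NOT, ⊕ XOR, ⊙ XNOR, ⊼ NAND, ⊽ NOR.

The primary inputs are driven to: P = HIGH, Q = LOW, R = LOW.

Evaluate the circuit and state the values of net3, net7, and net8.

net3 = LOW, net7 = HIGH, net8 = HIGH

net1 = R NAND P = LOW NAND HIGH = HIGH
net2 = P AND R = HIGH AND LOW = LOW
net3 = R AND net1 AND net2 = LOW AND HIGH AND LOW = LOW
net4 = net2 NOR Q = LOW NOR LOW = HIGH
net5 = net4 XOR net2 = HIGH XOR LOW = HIGH
net7 = net3 NAND net5 = LOW NAND HIGH = HIGH
net8 = net4 OR net5 = HIGH OR HIGH = HIGH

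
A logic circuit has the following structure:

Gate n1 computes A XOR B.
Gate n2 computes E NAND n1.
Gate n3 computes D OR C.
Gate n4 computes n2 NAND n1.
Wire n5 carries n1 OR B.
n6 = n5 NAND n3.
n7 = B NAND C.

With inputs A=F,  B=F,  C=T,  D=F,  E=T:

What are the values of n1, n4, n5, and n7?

n1 = F; n4 = T; n5 = F; n7 = T

n1 = A XOR B = F XOR F = F
n2 = E NAND n1 = T NAND F = T
n4 = n2 NAND n1 = T NAND F = T
n5 = n1 OR B = F OR F = F
n7 = B NAND C = F NAND T = T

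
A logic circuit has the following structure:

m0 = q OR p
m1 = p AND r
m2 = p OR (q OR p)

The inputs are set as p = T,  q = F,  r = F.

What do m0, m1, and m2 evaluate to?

m0 = F OR T = T
m1 = T AND F = F
m2 = T OR (F OR T) = T

m0 = T, m1 = F, m2 = T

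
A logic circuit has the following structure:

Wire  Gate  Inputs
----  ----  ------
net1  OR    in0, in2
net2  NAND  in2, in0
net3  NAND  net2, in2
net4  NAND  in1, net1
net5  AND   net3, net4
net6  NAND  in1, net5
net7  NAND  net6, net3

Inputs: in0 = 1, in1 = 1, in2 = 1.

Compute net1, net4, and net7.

net1 = 1  net4 = 0  net7 = 0

net1 = in0 OR in2 = 1 OR 1 = 1
net2 = in2 NAND in0 = 1 NAND 1 = 0
net3 = net2 NAND in2 = 0 NAND 1 = 1
net4 = in1 NAND net1 = 1 NAND 1 = 0
net5 = net3 AND net4 = 1 AND 0 = 0
net6 = in1 NAND net5 = 1 NAND 0 = 1
net7 = net6 NAND net3 = 1 NAND 1 = 0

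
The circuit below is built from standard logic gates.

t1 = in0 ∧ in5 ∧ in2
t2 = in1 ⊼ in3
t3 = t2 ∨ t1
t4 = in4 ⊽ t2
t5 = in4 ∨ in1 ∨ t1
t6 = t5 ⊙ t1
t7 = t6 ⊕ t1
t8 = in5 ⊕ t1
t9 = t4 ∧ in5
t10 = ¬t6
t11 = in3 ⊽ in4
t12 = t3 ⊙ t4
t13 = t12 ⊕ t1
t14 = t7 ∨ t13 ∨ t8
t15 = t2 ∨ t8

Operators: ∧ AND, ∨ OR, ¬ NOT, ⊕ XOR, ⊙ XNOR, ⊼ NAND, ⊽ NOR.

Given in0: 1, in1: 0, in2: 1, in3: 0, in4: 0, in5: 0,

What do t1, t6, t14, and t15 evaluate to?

t1 = 0; t6 = 1; t14 = 1; t15 = 1

t1 = in0 AND in5 AND in2 = 1 AND 0 AND 1 = 0
t2 = in1 NAND in3 = 0 NAND 0 = 1
t3 = t2 OR t1 = 1 OR 0 = 1
t4 = in4 NOR t2 = 0 NOR 1 = 0
t5 = in4 OR in1 OR t1 = 0 OR 0 OR 0 = 0
t6 = t5 XNOR t1 = 0 XNOR 0 = 1
t7 = t6 XOR t1 = 1 XOR 0 = 1
t8 = in5 XOR t1 = 0 XOR 0 = 0
t12 = t3 XNOR t4 = 1 XNOR 0 = 0
t13 = t12 XOR t1 = 0 XOR 0 = 0
t14 = t7 OR t13 OR t8 = 1 OR 0 OR 0 = 1
t15 = t2 OR t8 = 1 OR 0 = 1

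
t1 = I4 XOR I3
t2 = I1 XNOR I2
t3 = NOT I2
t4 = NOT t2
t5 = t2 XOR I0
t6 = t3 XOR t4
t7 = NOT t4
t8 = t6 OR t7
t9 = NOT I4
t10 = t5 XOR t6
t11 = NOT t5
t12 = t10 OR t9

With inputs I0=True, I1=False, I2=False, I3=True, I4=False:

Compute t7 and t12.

t7 = True, t12 = True

t2 = I1 XNOR I2 = False XNOR False = True
t3 = NOT I2 = NOT False = True
t4 = NOT t2 = NOT True = False
t5 = t2 XOR I0 = True XOR True = False
t6 = t3 XOR t4 = True XOR False = True
t7 = NOT t4 = NOT False = True
t9 = NOT I4 = NOT False = True
t10 = t5 XOR t6 = False XOR True = True
t12 = t10 OR t9 = True OR True = True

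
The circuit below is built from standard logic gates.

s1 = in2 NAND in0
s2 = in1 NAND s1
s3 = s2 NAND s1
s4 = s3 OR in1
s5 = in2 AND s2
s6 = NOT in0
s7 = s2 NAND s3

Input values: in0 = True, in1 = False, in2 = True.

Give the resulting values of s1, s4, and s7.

s1 = False  s4 = True  s7 = False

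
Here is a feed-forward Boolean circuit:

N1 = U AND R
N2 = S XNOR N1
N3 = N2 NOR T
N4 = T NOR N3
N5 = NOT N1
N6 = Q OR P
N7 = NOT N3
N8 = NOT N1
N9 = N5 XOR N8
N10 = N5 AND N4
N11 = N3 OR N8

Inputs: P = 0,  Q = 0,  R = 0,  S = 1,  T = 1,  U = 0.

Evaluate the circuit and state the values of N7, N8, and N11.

N7 = 1, N8 = 1, N11 = 1

N1 = U AND R = 0 AND 0 = 0
N2 = S XNOR N1 = 1 XNOR 0 = 0
N3 = N2 NOR T = 0 NOR 1 = 0
N7 = NOT N3 = NOT 0 = 1
N8 = NOT N1 = NOT 0 = 1
N11 = N3 OR N8 = 0 OR 1 = 1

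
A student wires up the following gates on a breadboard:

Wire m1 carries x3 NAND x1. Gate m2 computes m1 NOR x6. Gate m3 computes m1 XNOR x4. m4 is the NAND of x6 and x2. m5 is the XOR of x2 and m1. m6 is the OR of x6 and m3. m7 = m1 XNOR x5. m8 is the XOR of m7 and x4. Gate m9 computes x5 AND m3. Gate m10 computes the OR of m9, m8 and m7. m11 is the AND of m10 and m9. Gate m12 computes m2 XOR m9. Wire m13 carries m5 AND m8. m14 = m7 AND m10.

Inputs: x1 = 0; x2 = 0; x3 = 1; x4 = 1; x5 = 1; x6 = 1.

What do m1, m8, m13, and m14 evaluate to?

m1 = x3 NAND x1 = 1 NAND 0 = 1
m3 = m1 XNOR x4 = 1 XNOR 1 = 1
m5 = x2 XOR m1 = 0 XOR 1 = 1
m7 = m1 XNOR x5 = 1 XNOR 1 = 1
m8 = m7 XOR x4 = 1 XOR 1 = 0
m9 = x5 AND m3 = 1 AND 1 = 1
m10 = m9 OR m8 OR m7 = 1 OR 0 OR 1 = 1
m13 = m5 AND m8 = 1 AND 0 = 0
m14 = m7 AND m10 = 1 AND 1 = 1

m1 = 1  m8 = 0  m13 = 0  m14 = 1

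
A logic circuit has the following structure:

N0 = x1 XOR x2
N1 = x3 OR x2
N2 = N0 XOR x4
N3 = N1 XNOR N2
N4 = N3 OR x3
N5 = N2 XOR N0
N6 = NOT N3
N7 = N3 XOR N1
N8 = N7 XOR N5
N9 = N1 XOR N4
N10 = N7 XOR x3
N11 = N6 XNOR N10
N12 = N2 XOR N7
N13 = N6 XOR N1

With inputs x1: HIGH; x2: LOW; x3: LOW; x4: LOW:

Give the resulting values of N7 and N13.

N0 = x1 XOR x2 = HIGH XOR LOW = HIGH
N1 = x3 OR x2 = LOW OR LOW = LOW
N2 = N0 XOR x4 = HIGH XOR LOW = HIGH
N3 = N1 XNOR N2 = LOW XNOR HIGH = LOW
N6 = NOT N3 = NOT LOW = HIGH
N7 = N3 XOR N1 = LOW XOR LOW = LOW
N13 = N6 XOR N1 = HIGH XOR LOW = HIGH

N7 = LOW, N13 = HIGH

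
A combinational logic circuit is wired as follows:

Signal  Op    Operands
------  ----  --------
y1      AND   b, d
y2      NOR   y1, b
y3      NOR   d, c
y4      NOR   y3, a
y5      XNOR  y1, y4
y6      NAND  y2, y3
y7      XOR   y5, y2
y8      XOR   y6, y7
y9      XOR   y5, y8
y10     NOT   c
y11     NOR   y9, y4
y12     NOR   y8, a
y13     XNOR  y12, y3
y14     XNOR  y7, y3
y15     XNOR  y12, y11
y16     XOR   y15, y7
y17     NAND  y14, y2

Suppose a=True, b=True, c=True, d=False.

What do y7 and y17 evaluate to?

y7 = True; y17 = True

y1 = b AND d = True AND False = False
y2 = y1 NOR b = False NOR True = False
y3 = d NOR c = False NOR True = False
y4 = y3 NOR a = False NOR True = False
y5 = y1 XNOR y4 = False XNOR False = True
y7 = y5 XOR y2 = True XOR False = True
y14 = y7 XNOR y3 = True XNOR False = False
y17 = y14 NAND y2 = False NAND False = True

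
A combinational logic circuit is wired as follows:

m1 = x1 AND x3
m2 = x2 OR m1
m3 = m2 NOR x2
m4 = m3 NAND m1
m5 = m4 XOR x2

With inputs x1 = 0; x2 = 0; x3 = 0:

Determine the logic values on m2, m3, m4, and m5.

m2 = 0; m3 = 1; m4 = 1; m5 = 1

m1 = x1 AND x3 = 0 AND 0 = 0
m2 = x2 OR m1 = 0 OR 0 = 0
m3 = m2 NOR x2 = 0 NOR 0 = 1
m4 = m3 NAND m1 = 1 NAND 0 = 1
m5 = m4 XOR x2 = 1 XOR 0 = 1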